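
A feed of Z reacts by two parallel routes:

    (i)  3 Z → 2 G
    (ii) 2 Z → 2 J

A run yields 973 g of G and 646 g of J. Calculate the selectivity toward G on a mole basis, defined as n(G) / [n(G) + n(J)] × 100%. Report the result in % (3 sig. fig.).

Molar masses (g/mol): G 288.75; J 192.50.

50.1 %

n(G) = 973 / 288.75 = 3.370 mol
n(J) = 646 / 192.50 = 3.356 mol
selectivity = 3.370/(3.370+3.356) × 100 = 50.10 %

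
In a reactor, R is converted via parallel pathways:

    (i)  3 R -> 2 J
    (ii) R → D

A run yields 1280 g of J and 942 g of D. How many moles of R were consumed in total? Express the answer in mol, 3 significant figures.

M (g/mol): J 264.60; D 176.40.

n(J) = 1280 / 264.60 = 4.837 mol
n(D) = 942 / 176.40 = 5.340 mol
n(R) via (i) = (3/2)×4.837 = 7.256 mol
n(R) via (ii) = (1/1)×5.340 = 5.340 mol
total n(R) = 7.256 + 5.340 = 12.60 mol

12.6 mol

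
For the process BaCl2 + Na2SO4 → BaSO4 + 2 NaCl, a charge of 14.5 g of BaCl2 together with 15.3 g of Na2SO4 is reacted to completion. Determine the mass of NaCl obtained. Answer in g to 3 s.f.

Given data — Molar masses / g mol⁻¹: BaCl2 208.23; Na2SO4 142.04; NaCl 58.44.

n(BaCl2) = 14.50 / 208.23 = 0.06963 mol
n(Na2SO4) = 15.30 / 142.04 = 0.1077 mol
n/ν for BaCl2 = 0.06963/1 = 0.06963
n/ν for Na2SO4 = 0.1077/1 = 0.1077
Smallest n/ν is BaCl2 → limiting reagent.
n(NaCl) = (2/1) × 0.06963 = 0.1393 mol
mass = 0.1393 × 58.44 = 8.141 g

8.14 g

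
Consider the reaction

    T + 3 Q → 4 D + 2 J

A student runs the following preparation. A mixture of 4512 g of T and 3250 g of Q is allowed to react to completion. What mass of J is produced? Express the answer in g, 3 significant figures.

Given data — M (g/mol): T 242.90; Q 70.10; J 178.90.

n(T) = 4512 / 242.90 = 18.58 mol
n(Q) = 3250 / 70.10 = 46.36 mol
n/ν for T = 18.58/1 = 18.58
n/ν for Q = 46.36/3 = 15.45
Smallest n/ν is Q → limiting reagent.
n(J) = (2/3) × 46.36 = 30.91 mol
mass = 30.91 × 178.90 = 5530 g

5530 g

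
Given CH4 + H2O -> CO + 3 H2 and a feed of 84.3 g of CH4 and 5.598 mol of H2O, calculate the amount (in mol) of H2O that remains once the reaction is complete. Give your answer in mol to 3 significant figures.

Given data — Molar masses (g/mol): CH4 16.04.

n(CH4) = 84.30 / 16.04 = 5.256 mol
n(H2O) = 5.598 mol
n/ν → CH4: 5.256, H2O: 5.598; CH4 is limiting.
H2O consumed = (1/1) × 5.256 = 5.256 mol
H2O remaining = 5.598 − 5.256 = 0.3420 mol

0.342 mol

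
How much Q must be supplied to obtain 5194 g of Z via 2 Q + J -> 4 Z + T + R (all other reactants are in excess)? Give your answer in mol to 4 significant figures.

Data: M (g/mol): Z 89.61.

n(Z) = 5194 / 89.61 = 57.96 mol
n(Q) = (2/4) × 57.96 = 28.98 mol

28.98 mol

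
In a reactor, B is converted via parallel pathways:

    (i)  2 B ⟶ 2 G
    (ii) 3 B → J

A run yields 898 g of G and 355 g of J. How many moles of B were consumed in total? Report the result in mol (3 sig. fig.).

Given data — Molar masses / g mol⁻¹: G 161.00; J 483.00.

n(G) = 898 / 161.00 = 5.578 mol
n(J) = 355 / 483.00 = 0.7350 mol
n(B) via (i) = (2/2)×5.578 = 5.578 mol
n(B) via (ii) = (3/1)×0.7350 = 2.205 mol
total n(B) = 5.578 + 2.205 = 7.783 mol

7.78 mol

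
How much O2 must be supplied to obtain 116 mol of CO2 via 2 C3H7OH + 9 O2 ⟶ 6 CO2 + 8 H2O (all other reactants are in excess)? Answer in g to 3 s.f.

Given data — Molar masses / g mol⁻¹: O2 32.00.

5570 g

n(CO2) = 116.0 mol
n(O2) = (9/6) × 116.0 = 174.0 mol
mass = 174.0 × 32.00 = 5568 g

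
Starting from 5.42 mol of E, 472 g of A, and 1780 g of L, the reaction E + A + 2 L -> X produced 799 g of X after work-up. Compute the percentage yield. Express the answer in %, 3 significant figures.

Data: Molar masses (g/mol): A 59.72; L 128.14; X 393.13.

37.5 %

n(E) = 5.420 mol
n(A) = 472.0 / 59.72 = 7.904 mol
n(L) = 1780 / 128.14 = 13.89 mol
n/ν for E = 5.420/1 = 5.420
n/ν for A = 7.904/1 = 7.904
n/ν for L = 13.89/2 = 6.945
Smallest n/ν is E → limiting reagent.
theoretical n(X) = (1/1) × 5.420 = 5.420 mol → 2131 g
% yield = 799 / 2131 × 100 = 37.49 %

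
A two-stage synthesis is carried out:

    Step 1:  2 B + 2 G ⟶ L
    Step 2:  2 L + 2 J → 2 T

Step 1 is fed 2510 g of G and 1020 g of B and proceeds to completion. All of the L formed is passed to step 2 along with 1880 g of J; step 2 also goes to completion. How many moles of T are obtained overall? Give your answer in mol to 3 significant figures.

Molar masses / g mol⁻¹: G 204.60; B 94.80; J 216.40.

5.38 mol

Step 1:
n(G) = 2510 / 204.60 = 12.27 mol
n(B) = 1020 / 94.80 = 10.76 mol
n/ν → G: 6.135, B: 5.380; B is limiting.
n(L) produced = (1/2) × 10.76 = 5.380 mol
Step 2:
n(L) available = 5.380 mol
n(J) = 1880 / 216.40 = 8.688 mol
n/ν → L: 2.690, J: 4.344; L is limiting.
n(T) = (2/2) × 5.380 = 5.380 mol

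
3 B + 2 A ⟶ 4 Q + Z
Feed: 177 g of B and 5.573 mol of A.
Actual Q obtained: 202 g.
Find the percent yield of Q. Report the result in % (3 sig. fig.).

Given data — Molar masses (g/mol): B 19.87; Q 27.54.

n(B) = 177.0 / 19.87 = 8.908 mol
n(A) = 5.573 mol
n/ν for B = 8.908/3 = 2.969
n/ν for A = 5.573/2 = 2.787
Smallest n/ν is A → limiting reagent.
theoretical n(Q) = (4/2) × 5.573 = 11.15 mol → 307.1 g
% yield = 202 / 307.1 × 100 = 65.78 %

65.8 %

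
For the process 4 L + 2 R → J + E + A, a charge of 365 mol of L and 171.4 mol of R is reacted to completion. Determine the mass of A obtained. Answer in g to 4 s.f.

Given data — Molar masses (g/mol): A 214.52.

n(L) = 365.0 mol
n(R) = 171.4 mol
n/ν for L = 365.0/4 = 91.25
n/ν for R = 171.4/2 = 85.70
Smallest n/ν is R → limiting reagent.
n(A) = (1/2) × 171.4 = 85.70 mol
mass = 85.70 × 214.52 = 18380 g

18380 g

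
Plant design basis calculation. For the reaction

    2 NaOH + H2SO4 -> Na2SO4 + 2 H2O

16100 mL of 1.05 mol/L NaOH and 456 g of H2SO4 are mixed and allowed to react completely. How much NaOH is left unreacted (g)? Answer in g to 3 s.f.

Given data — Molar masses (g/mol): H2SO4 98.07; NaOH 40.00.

n(NaOH) = 1.05 × 16100/1000 = 16.91 mol
n(H2SO4) = 456.0 / 98.07 = 4.650 mol
n/ν for NaOH = 16.91/2 = 8.455
n/ν for H2SO4 = 4.650/1 = 4.650
Smallest n/ν is H2SO4 → limiting reagent.
NaOH consumed = (2/1) × 4.650 = 9.300 mol
NaOH remaining = 16.91 − 9.300 = 7.610 mol
mass = 7.610 × 40.00 = 304.4 g

304 g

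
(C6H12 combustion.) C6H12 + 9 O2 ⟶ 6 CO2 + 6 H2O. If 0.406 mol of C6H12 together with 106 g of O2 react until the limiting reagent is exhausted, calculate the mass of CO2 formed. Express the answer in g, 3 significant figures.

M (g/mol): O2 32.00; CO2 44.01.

n(C6H12) = 0.4060 mol
n(O2) = 106.0 / 32.00 = 3.313 mol
n/ν for C6H12 = 0.4060/1 = 0.4060
n/ν for O2 = 3.313/9 = 0.3681
Smallest n/ν is O2 → limiting reagent.
n(CO2) = (6/9) × 3.313 = 2.209 mol
mass = 2.209 × 44.01 = 97.22 g

97.2 g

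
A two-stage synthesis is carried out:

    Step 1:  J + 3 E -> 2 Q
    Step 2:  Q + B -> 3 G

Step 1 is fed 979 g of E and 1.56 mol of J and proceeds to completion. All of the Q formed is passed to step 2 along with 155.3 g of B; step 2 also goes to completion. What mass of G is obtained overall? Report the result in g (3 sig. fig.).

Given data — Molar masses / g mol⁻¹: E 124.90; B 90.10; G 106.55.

Step 1:
n(E) = 979.0 / 124.90 = 7.838 mol
n(J) = 1.560 mol
n/ν for E = 7.838/3 = 2.613
n/ν for J = 1.560/1 = 1.560
Smallest n/ν is J → limiting reagent.
n(Q) produced = (2/1) × 1.560 = 3.120 mol
Step 2:
n(Q) available = 3.120 mol
n(B) = 155.3 / 90.10 = 1.724 mol
n/ν for Q = 3.120/1 = 3.120
n/ν for B = 1.724/1 = 1.724
Smallest n/ν is B → limiting reagent.
n(G) = (3/1) × 1.724 = 5.172 mol
mass = 5.172 × 106.55 = 551.1 g

551 g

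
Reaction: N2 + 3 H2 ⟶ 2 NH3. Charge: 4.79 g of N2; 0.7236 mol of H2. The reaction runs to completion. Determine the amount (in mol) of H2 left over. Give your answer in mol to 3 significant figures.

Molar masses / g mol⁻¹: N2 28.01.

n(N2) = 4.790 / 28.01 = 0.1710 mol
n(H2) = 0.7236 mol
n/ν → N2: 0.1710, H2: 0.2412; N2 is limiting.
H2 consumed = (3/1) × 0.1710 = 0.5130 mol
H2 remaining = 0.7236 − 0.5130 = 0.2106 mol

0.211 mol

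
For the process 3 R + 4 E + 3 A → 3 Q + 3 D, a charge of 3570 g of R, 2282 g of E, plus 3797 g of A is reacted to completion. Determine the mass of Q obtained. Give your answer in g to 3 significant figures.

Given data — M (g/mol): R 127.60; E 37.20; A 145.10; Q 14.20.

n(R) = 3570 / 127.60 = 27.98 mol
n(E) = 2282 / 37.20 = 61.34 mol
n(A) = 3797 / 145.10 = 26.17 mol
n/ν for R = 27.98/3 = 9.327
n/ν for E = 61.34/4 = 15.34
n/ν for A = 26.17/3 = 8.723
Smallest n/ν is A → limiting reagent.
n(Q) = (3/3) × 26.17 = 26.17 mol
mass = 26.17 × 14.20 = 371.6 g

372 g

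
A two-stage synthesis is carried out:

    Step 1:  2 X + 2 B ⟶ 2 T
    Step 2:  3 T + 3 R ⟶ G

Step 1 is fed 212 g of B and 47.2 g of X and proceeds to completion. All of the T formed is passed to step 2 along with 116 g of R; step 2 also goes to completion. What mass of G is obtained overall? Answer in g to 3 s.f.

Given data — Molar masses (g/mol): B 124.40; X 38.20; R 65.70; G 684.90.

282 g

Step 1:
n(B) = 212.0 / 124.40 = 1.704 mol
n(X) = 47.20 / 38.20 = 1.236 mol
n/ν → B: 0.8520, X: 0.6180; X is limiting.
n(T) produced = (2/2) × 1.236 = 1.236 mol
Step 2:
n(T) available = 1.236 mol
n(R) = 116.0 / 65.70 = 1.766 mol
n/ν → T: 0.4120, R: 0.5887; T is limiting.
n(G) = (1/3) × 1.236 = 0.4120 mol
mass = 0.4120 × 684.90 = 282.2 g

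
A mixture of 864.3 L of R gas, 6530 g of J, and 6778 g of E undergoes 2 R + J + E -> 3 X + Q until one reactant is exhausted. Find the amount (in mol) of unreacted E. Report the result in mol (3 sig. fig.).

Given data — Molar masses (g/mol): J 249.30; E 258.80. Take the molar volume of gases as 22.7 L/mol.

n(R) = 864.3 / 22.7 = 38.07 mol
n(J) = 6530 / 249.30 = 26.19 mol
n(E) = 6778 / 258.80 = 26.19 mol
n/ν → R: 19.04, J: 26.19, E: 26.19; R is limiting.
E consumed = (1/2) × 38.07 = 19.04 mol
E remaining = 26.19 − 19.04 = 7.150 mol

7.15 mol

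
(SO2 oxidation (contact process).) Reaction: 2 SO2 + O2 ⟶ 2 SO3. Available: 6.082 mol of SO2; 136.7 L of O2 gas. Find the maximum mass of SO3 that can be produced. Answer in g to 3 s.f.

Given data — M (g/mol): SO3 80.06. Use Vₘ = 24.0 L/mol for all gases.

n(SO2) = 6.082 mol
n(O2) = 136.7 / 24.0 = 5.696 mol
n/ν for SO2 = 6.082/2 = 3.041
n/ν for O2 = 5.696/1 = 5.696
Smallest n/ν is SO2 → limiting reagent.
n(SO3) = (2/2) × 6.082 = 6.082 mol
mass = 6.082 × 80.06 = 486.9 g

487 g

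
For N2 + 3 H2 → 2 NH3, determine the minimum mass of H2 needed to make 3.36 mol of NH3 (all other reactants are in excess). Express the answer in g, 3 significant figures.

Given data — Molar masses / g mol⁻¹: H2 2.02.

n(NH3) = 3.360 mol
n(H2) = (3/2) × 3.360 = 5.040 mol
mass = 5.040 × 2.02 = 10.18 g

10.2 g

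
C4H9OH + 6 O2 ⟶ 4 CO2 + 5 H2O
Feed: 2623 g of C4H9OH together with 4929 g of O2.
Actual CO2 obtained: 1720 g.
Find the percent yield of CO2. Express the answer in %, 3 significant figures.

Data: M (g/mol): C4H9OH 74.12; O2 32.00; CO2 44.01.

n(C4H9OH) = 2623 / 74.12 = 35.39 mol
n(O2) = 4929 / 32.00 = 154.0 mol
n/ν → C4H9OH: 35.39, O2: 25.67; O2 is limiting.
theoretical n(CO2) = (4/6) × 154.0 = 102.7 mol → 4520 g
% yield = 1720 / 4520 × 100 = 38.05 %

38.1 %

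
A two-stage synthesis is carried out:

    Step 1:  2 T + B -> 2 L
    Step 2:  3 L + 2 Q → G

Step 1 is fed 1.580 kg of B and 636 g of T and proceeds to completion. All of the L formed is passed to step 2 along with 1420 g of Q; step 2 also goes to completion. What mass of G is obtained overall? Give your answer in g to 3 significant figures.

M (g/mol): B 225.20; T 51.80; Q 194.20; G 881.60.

3220 g

Step 1:
n(B) = 1.580×1000 / 225.20 = 7.016 mol
n(T) = 636.0 / 51.80 = 12.28 mol
n/ν for B = 7.016/1 = 7.016
n/ν for T = 12.28/2 = 6.140
Smallest n/ν is T → limiting reagent.
n(L) produced = (2/2) × 12.28 = 12.28 mol
Step 2:
n(L) available = 12.28 mol
n(Q) = 1420 / 194.20 = 7.312 mol
n/ν for L = 12.28/3 = 4.093
n/ν for Q = 7.312/2 = 3.656
Smallest n/ν is Q → limiting reagent.
n(G) = (1/2) × 7.312 = 3.656 mol
mass = 3.656 × 881.60 = 3223 g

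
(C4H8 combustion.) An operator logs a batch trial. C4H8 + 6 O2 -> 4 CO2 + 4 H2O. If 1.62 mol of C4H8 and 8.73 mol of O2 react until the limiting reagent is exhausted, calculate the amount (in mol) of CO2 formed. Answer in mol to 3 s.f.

5.82 mol

n(C4H8) = 1.620 mol
n(O2) = 8.730 mol
n/ν for C4H8 = 1.620/1 = 1.620
n/ν for O2 = 8.730/6 = 1.455
Smallest n/ν is O2 → limiting reagent.
n(CO2) = (4/6) × 8.730 = 5.820 mol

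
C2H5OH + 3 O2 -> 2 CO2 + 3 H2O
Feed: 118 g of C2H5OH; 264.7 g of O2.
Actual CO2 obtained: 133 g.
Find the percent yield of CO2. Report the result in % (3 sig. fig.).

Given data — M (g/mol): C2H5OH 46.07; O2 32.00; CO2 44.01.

59.0 %

n(C2H5OH) = 118.0 / 46.07 = 2.561 mol
n(O2) = 264.7 / 32.00 = 8.272 mol
n/ν for C2H5OH = 2.561/1 = 2.561
n/ν for O2 = 8.272/3 = 2.757
Smallest n/ν is C2H5OH → limiting reagent.
theoretical n(CO2) = (2/1) × 2.561 = 5.122 mol → 225.4 g
% yield = 133 / 225.4 × 100 = 59.01 %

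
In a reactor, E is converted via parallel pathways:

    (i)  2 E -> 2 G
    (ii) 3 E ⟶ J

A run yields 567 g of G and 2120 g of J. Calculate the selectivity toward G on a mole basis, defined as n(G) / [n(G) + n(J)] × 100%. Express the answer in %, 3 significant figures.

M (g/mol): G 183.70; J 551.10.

n(G) = 567 / 183.70 = 3.087 mol
n(J) = 2120 / 551.10 = 3.847 mol
selectivity = 3.087/(3.087+3.847) × 100 = 44.52 %

44.5 %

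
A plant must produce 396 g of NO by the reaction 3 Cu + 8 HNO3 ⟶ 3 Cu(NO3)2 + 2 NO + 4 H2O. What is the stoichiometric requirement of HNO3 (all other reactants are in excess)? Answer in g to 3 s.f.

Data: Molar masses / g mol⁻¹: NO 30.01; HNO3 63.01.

n(NO) = 396 / 30.01 = 13.20 mol
n(HNO3) = (8/2) × 13.20 = 52.80 mol
mass = 52.80 × 63.01 = 3327 g

3330 g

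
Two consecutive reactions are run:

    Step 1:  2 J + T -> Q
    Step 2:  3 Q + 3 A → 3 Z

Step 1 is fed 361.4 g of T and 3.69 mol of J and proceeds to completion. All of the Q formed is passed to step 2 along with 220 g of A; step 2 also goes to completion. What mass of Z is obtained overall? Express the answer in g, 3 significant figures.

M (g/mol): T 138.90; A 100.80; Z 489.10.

902 g

Step 1:
n(T) = 361.4 / 138.90 = 2.602 mol
n(J) = 3.690 mol
n/ν for T = 2.602/1 = 2.602
n/ν for J = 3.690/2 = 1.845
Smallest n/ν is J → limiting reagent.
n(Q) produced = (1/2) × 3.690 = 1.845 mol
Step 2:
n(Q) available = 1.845 mol
n(A) = 220.0 / 100.80 = 2.183 mol
n/ν for Q = 1.845/3 = 0.6150
n/ν for A = 2.183/3 = 0.7277
Smallest n/ν is Q → limiting reagent.
n(Z) = (3/3) × 1.845 = 1.845 mol
mass = 1.845 × 489.10 = 902.4 g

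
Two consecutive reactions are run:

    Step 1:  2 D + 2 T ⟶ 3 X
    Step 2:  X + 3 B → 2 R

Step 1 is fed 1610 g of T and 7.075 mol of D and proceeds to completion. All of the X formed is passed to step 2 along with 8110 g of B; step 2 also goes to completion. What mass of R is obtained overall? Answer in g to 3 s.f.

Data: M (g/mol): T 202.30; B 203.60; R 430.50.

Step 1:
n(T) = 1610 / 202.30 = 7.958 mol
n(D) = 7.075 mol
n/ν → T: 3.979, D: 3.538; D is limiting.
n(X) produced = (3/2) × 7.075 = 10.61 mol
Step 2:
n(X) available = 10.61 mol
n(B) = 8110 / 203.60 = 39.83 mol
n/ν → X: 10.61, B: 13.28; X is limiting.
n(R) = (2/1) × 10.61 = 21.22 mol
mass = 21.22 × 430.50 = 9135 g

9140 g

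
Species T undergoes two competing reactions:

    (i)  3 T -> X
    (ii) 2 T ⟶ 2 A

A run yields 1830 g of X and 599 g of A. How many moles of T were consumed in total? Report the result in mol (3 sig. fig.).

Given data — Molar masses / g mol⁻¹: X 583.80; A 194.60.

12.5 mol

n(X) = 1830 / 583.80 = 3.135 mol
n(A) = 599 / 194.60 = 3.078 mol
n(T) via (i) = (3/1)×3.135 = 9.405 mol
n(T) via (ii) = (2/2)×3.078 = 3.078 mol
total n(T) = 9.405 + 3.078 = 12.48 mol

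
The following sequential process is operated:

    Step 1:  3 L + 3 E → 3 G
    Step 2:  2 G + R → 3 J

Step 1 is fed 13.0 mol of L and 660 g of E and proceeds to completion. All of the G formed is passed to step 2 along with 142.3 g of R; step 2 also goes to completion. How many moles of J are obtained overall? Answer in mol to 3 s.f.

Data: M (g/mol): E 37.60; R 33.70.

Step 1:
n(L) = 13.00 mol
n(E) = 660.0 / 37.60 = 17.55 mol
n/ν → L: 4.333, E: 5.850; L is limiting.
n(G) produced = (3/3) × 13.00 = 13.00 mol
Step 2:
n(G) available = 13.00 mol
n(R) = 142.3 / 33.70 = 4.223 mol
n/ν → G: 6.500, R: 4.223; R is limiting.
n(J) = (3/1) × 4.223 = 12.67 mol

12.7 mol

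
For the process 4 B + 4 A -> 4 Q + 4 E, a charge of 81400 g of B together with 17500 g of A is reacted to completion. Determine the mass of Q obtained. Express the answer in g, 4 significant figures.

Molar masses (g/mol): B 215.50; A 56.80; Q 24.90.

7672 g

n(B) = 81400 / 215.50 = 377.7 mol
n(A) = 17500 / 56.80 = 308.1 mol
n/ν for B = 377.7/4 = 94.43
n/ν for A = 308.1/4 = 77.03
Smallest n/ν is A → limiting reagent.
n(Q) = (4/4) × 308.1 = 308.1 mol
mass = 308.1 × 24.90 = 7672 g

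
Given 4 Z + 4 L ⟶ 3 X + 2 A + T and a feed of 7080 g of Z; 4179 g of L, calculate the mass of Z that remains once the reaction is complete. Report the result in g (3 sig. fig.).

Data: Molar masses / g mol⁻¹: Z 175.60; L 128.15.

1350 g

n(Z) = 7080 / 175.60 = 40.32 mol
n(L) = 4179 / 128.15 = 32.61 mol
n/ν for Z = 40.32/4 = 10.08
n/ν for L = 32.61/4 = 8.153
Smallest n/ν is L → limiting reagent.
Z consumed = (4/4) × 32.61 = 32.61 mol
Z remaining = 40.32 − 32.61 = 7.710 mol
mass = 7.710 × 175.60 = 1354 g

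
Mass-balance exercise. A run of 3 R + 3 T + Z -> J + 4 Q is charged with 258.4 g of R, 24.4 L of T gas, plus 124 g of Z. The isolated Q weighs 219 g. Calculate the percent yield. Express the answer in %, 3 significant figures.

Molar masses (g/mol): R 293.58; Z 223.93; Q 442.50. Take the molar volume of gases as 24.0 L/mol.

42.2 %

n(R) = 258.4 / 293.58 = 0.8802 mol
n(T) = 24.40 / 24.0 = 1.017 mol
n(Z) = 124.0 / 223.93 = 0.5537 mol
n/ν for R = 0.8802/3 = 0.2934
n/ν for T = 1.017/3 = 0.3390
n/ν for Z = 0.5537/1 = 0.5537
Smallest n/ν is R → limiting reagent.
theoretical n(Q) = (4/3) × 0.8802 = 1.174 mol → 519.5 g
% yield = 219 / 519.5 × 100 = 42.16 %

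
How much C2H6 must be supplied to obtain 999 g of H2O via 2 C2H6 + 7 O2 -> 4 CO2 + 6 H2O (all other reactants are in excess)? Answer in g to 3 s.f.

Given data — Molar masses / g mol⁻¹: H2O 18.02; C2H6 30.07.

n(H2O) = 999 / 18.02 = 55.44 mol
n(C2H6) = (2/6) × 55.44 = 18.48 mol
mass = 18.48 × 30.07 = 555.7 g

556 g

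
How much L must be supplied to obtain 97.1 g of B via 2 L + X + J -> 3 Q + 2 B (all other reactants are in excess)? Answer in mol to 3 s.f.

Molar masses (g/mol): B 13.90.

n(B) = 97.1 / 13.90 = 6.986 mol
n(L) = (2/2) × 6.986 = 6.986 mol

6.99 mol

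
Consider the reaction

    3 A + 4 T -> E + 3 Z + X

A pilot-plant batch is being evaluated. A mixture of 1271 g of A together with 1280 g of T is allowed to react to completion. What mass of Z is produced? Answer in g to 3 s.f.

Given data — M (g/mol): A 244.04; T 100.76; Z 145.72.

n(A) = 1271 / 244.04 = 5.208 mol
n(T) = 1280 / 100.76 = 12.70 mol
n/ν → A: 1.736, T: 3.175; A is limiting.
n(Z) = (3/3) × 5.208 = 5.208 mol
mass = 5.208 × 145.72 = 758.9 g

759 g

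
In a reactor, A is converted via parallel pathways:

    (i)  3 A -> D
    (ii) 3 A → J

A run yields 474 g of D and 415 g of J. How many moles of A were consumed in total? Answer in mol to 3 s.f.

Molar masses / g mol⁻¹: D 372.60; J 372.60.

n(D) = 474 / 372.60 = 1.272 mol
n(J) = 415 / 372.60 = 1.114 mol
n(A) via (i) = (3/1)×1.272 = 3.816 mol
n(A) via (ii) = (3/1)×1.114 = 3.342 mol
total n(A) = 3.816 + 3.342 = 7.158 mol

7.16 mol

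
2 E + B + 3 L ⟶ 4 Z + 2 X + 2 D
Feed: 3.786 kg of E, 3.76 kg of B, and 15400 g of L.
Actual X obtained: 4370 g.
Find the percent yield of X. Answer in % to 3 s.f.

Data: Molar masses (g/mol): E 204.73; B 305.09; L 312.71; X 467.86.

n(E) = 3.786×1000 / 204.73 = 18.49 mol
n(B) = 3.760×1000 / 305.09 = 12.32 mol
n(L) = 15400 / 312.71 = 49.25 mol
n/ν → E: 9.245, B: 12.32, L: 16.42; E is limiting.
theoretical n(X) = (2/2) × 18.49 = 18.49 mol → 8651 g
% yield = 4370 / 8651 × 100 = 50.51 %

50.5 %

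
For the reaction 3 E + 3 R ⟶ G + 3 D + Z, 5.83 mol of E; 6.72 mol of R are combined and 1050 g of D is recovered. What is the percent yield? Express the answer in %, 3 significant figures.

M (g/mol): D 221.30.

n(E) = 5.830 mol
n(R) = 6.720 mol
n/ν → E: 1.943, R: 2.240; E is limiting.
theoretical n(D) = (3/3) × 5.830 = 5.830 mol → 1290 g
% yield = 1050 / 1290 × 100 = 81.40 %

81.4 %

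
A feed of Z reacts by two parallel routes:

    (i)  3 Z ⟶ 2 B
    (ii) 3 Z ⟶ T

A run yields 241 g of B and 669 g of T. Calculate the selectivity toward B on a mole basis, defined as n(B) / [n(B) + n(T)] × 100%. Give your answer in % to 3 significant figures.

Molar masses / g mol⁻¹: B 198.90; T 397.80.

41.9 %

n(B) = 241 / 198.90 = 1.212 mol
n(T) = 669 / 397.80 = 1.682 mol
selectivity = 1.212/(1.212+1.682) × 100 = 41.88 %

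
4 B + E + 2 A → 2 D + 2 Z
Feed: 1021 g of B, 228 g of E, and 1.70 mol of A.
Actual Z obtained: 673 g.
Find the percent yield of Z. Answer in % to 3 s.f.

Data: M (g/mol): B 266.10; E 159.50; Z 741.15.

n(B) = 1021 / 266.10 = 3.837 mol
n(E) = 228.0 / 159.50 = 1.429 mol
n(A) = 1.700 mol
n/ν for B = 3.837/4 = 0.9593
n/ν for E = 1.429/1 = 1.429
n/ν for A = 1.700/2 = 0.8500
Smallest n/ν is A → limiting reagent.
theoretical n(Z) = (2/2) × 1.700 = 1.700 mol → 1260 g
% yield = 673 / 1260 × 100 = 53.41 %

53.4 %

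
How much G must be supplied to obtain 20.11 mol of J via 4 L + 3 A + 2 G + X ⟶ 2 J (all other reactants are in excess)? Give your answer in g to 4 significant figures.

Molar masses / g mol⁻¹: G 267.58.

n(J) = 20.11 mol
n(G) = (2/2) × 20.11 = 20.11 mol
mass = 20.11 × 267.58 = 5381 g

5381 g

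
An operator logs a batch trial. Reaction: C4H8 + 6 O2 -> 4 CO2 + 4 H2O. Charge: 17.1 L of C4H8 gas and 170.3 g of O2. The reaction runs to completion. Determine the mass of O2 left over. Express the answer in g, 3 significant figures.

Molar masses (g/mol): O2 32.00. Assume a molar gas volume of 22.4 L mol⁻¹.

n(C4H8) = 17.10 / 22.4 = 0.7634 mol
n(O2) = 170.3 / 32.00 = 5.322 mol
n/ν for C4H8 = 0.7634/1 = 0.7634
n/ν for O2 = 5.322/6 = 0.8870
Smallest n/ν is C4H8 → limiting reagent.
O2 consumed = (6/1) × 0.7634 = 4.580 mol
O2 remaining = 5.322 − 4.580 = 0.7420 mol
mass = 0.7420 × 32.00 = 23.74 g

23.7 g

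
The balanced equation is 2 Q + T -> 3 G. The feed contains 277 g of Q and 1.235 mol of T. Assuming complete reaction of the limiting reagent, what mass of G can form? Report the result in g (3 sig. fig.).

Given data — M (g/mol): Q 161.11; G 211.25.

545 g

n(Q) = 277.0 / 161.11 = 1.719 mol
n(T) = 1.235 mol
n/ν for Q = 1.719/2 = 0.8595
n/ν for T = 1.235/1 = 1.235
Smallest n/ν is Q → limiting reagent.
n(G) = (3/2) × 1.719 = 2.579 mol
mass = 2.579 × 211.25 = 544.8 g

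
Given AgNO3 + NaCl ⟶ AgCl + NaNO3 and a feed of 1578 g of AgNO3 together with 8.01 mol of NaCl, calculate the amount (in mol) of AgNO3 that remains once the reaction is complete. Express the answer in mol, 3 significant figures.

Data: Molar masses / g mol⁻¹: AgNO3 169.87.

n(AgNO3) = 1578 / 169.87 = 9.289 mol
n(NaCl) = 8.010 mol
n/ν for AgNO3 = 9.289/1 = 9.289
n/ν for NaCl = 8.010/1 = 8.010
Smallest n/ν is NaCl → limiting reagent.
AgNO3 consumed = (1/1) × 8.010 = 8.010 mol
AgNO3 remaining = 9.289 − 8.010 = 1.279 mol

1.28 mol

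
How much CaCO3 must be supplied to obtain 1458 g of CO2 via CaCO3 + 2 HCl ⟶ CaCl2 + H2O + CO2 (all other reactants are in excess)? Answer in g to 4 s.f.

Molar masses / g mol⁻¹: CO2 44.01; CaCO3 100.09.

n(CO2) = 1458 / 44.01 = 33.13 mol
n(CaCO3) = (1/1) × 33.13 = 33.13 mol
mass = 33.13 × 100.09 = 3316 g

3316 g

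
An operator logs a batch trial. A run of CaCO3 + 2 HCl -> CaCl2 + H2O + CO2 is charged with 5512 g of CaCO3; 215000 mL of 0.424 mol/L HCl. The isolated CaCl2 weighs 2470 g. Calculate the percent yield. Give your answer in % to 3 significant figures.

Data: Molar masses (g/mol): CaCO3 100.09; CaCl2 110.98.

n(CaCO3) = 5512 / 100.09 = 55.07 mol
n(HCl) = 0.424 × 215000/1000 = 91.16 mol
n/ν → CaCO3: 55.07, HCl: 45.58; HCl is limiting.
theoretical n(CaCl2) = (1/2) × 91.16 = 45.58 mol → 5058 g
% yield = 2470 / 5058 × 100 = 48.83 %

48.8 %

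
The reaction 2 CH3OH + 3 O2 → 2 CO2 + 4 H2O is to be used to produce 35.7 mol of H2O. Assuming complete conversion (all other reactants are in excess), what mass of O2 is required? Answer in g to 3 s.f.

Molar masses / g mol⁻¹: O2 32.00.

857 g

n(H2O) = 35.70 mol
n(O2) = (3/4) × 35.70 = 26.78 mol
mass = 26.78 × 32.00 = 857.0 g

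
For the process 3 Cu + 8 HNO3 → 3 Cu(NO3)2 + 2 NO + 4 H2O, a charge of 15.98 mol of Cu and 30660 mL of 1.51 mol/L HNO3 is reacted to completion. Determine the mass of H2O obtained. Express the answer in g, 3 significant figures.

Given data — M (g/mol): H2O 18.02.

n(Cu) = 15.98 mol
n(HNO3) = 1.51 × 30660/1000 = 46.30 mol
n/ν for Cu = 15.98/3 = 5.327
n/ν for HNO3 = 46.30/8 = 5.788
Smallest n/ν is Cu → limiting reagent.
n(H2O) = (4/3) × 15.98 = 21.31 mol
mass = 21.31 × 18.02 = 384.0 g

384 g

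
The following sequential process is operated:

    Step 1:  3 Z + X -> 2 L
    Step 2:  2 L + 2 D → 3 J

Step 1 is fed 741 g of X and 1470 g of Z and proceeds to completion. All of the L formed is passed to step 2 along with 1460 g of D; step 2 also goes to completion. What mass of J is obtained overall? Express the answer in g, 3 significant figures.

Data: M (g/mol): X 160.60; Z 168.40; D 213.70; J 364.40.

Step 1:
n(X) = 741.0 / 160.60 = 4.614 mol
n(Z) = 1470 / 168.40 = 8.729 mol
n/ν for X = 4.614/1 = 4.614
n/ν for Z = 8.729/3 = 2.910
Smallest n/ν is Z → limiting reagent.
n(L) produced = (2/3) × 8.729 = 5.819 mol
Step 2:
n(L) available = 5.819 mol
n(D) = 1460 / 213.70 = 6.832 mol
n/ν for L = 5.819/2 = 2.910
n/ν for D = 6.832/2 = 3.416
Smallest n/ν is L → limiting reagent.
n(J) = (3/2) × 5.819 = 8.729 mol
mass = 8.729 × 364.40 = 3181 g

3180 g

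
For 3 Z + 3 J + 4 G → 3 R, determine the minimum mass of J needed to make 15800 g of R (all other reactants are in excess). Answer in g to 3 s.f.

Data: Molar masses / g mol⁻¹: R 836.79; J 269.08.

5080 g

n(R) = 15800 / 836.79 = 18.88 mol
n(J) = (3/3) × 18.88 = 18.88 mol
mass = 18.88 × 269.08 = 5080 g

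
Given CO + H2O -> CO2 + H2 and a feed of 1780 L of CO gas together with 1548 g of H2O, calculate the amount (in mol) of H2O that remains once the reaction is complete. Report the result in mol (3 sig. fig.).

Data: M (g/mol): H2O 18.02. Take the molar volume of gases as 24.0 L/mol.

11.7 mol

n(CO) = 1780 / 24.0 = 74.17 mol
n(H2O) = 1548 / 18.02 = 85.90 mol
n/ν for CO = 74.17/1 = 74.17
n/ν for H2O = 85.90/1 = 85.90
Smallest n/ν is CO → limiting reagent.
H2O consumed = (1/1) × 74.17 = 74.17 mol
H2O remaining = 85.90 − 74.17 = 11.73 mol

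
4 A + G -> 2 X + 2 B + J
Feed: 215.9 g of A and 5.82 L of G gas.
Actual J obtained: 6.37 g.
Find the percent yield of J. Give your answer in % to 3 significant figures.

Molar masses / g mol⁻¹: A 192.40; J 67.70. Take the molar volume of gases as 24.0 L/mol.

38.8 %

n(A) = 215.9 / 192.40 = 1.122 mol
n(G) = 5.820 / 24.0 = 0.2425 mol
n/ν → A: 0.2805, G: 0.2425; G is limiting.
theoretical n(J) = (1/1) × 0.2425 = 0.2425 mol → 16.42 g
% yield = 6.37 / 16.42 × 100 = 38.79 %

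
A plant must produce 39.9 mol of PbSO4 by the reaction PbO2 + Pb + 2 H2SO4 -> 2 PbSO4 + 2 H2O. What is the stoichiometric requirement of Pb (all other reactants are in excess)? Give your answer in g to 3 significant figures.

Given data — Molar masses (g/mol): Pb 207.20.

4130 g

n(PbSO4) = 39.90 mol
n(Pb) = (1/2) × 39.90 = 19.95 mol
mass = 19.95 × 207.20 = 4134 g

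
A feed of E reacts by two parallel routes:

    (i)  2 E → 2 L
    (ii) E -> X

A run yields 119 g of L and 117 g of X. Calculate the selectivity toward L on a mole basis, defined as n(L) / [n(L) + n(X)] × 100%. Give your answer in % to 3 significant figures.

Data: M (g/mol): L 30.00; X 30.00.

n(L) = 119 / 30.00 = 3.967 mol
n(X) = 117 / 30.00 = 3.900 mol
selectivity = 3.967/(3.967+3.900) × 100 = 50.43 %

50.4 %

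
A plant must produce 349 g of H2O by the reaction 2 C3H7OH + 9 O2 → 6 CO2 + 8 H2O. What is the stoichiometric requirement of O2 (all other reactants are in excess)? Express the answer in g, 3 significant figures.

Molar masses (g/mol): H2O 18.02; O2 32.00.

697 g

n(H2O) = 349 / 18.02 = 19.37 mol
n(O2) = (9/8) × 19.37 = 21.79 mol
mass = 21.79 × 32.00 = 697.3 g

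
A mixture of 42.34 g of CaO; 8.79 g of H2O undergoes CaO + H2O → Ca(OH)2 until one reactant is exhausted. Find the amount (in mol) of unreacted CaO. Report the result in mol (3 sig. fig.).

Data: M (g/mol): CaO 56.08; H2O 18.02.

n(CaO) = 42.34 / 56.08 = 0.7550 mol
n(H2O) = 8.790 / 18.02 = 0.4878 mol
n/ν for CaO = 0.7550/1 = 0.7550
n/ν for H2O = 0.4878/1 = 0.4878
Smallest n/ν is H2O → limiting reagent.
CaO consumed = (1/1) × 0.4878 = 0.4878 mol
CaO remaining = 0.7550 − 0.4878 = 0.2672 mol

0.267 mol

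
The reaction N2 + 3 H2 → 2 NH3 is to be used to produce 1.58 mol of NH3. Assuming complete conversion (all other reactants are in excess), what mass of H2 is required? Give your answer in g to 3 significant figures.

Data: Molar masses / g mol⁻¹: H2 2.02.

n(NH3) = 1.580 mol
n(H2) = (3/2) × 1.580 = 2.370 mol
mass = 2.370 × 2.02 = 4.787 g

4.79 g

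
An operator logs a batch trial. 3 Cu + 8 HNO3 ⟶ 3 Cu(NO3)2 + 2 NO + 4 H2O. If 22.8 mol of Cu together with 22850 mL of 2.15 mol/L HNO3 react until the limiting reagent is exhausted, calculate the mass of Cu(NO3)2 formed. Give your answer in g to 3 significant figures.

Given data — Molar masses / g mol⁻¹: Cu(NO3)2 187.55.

3460 g

n(Cu) = 22.80 mol
n(HNO3) = 2.15 × 22850/1000 = 49.13 mol
n/ν for Cu = 22.80/3 = 7.600
n/ν for HNO3 = 49.13/8 = 6.141
Smallest n/ν is HNO3 → limiting reagent.
n(Cu(NO3)2) = (3/8) × 49.13 = 18.42 mol
mass = 18.42 × 187.55 = 3455 g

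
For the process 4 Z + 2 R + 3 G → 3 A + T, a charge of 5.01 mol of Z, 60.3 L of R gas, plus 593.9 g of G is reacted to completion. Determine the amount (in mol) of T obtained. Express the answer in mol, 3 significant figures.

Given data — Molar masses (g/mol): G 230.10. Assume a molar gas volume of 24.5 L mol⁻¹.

n(Z) = 5.010 mol
n(R) = 60.30 / 24.5 = 2.461 mol
n(G) = 593.9 / 230.10 = 2.581 mol
n/ν for Z = 5.010/4 = 1.253
n/ν for R = 2.461/2 = 1.231
n/ν for G = 2.581/3 = 0.8603
Smallest n/ν is G → limiting reagent.
n(T) = (1/3) × 2.581 = 0.8603 mol

0.860 mol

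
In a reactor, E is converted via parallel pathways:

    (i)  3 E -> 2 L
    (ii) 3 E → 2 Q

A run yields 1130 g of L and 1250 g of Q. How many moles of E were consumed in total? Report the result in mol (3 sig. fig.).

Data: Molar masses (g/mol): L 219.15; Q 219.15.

16.3 mol

n(L) = 1130 / 219.15 = 5.156 mol
n(Q) = 1250 / 219.15 = 5.704 mol
n(E) via (i) = (3/2)×5.156 = 7.734 mol
n(E) via (ii) = (3/2)×5.704 = 8.556 mol
total n(E) = 7.734 + 8.556 = 16.29 mol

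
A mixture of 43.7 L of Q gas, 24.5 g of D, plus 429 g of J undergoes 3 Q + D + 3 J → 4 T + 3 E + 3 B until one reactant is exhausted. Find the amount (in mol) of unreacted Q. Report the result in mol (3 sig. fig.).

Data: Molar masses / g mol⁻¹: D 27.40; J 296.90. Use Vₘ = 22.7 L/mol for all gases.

0.480 mol

n(Q) = 43.70 / 22.7 = 1.925 mol
n(D) = 24.50 / 27.40 = 0.8942 mol
n(J) = 429.0 / 296.90 = 1.445 mol
n/ν for Q = 1.925/3 = 0.6417
n/ν for D = 0.8942/1 = 0.8942
n/ν for J = 1.445/3 = 0.4817
Smallest n/ν is J → limiting reagent.
Q consumed = (3/3) × 1.445 = 1.445 mol
Q remaining = 1.925 − 1.445 = 0.4800 mol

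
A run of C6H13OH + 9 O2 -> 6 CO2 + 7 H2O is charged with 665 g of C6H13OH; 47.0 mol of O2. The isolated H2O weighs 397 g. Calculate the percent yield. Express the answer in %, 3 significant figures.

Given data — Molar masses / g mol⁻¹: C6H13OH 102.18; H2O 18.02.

60.3 %

n(C6H13OH) = 665.0 / 102.18 = 6.508 mol
n(O2) = 47.00 mol
n/ν for C6H13OH = 6.508/1 = 6.508
n/ν for O2 = 47.00/9 = 5.222
Smallest n/ν is O2 → limiting reagent.
theoretical n(H2O) = (7/9) × 47.00 = 36.56 mol → 658.8 g
% yield = 397 / 658.8 × 100 = 60.26 %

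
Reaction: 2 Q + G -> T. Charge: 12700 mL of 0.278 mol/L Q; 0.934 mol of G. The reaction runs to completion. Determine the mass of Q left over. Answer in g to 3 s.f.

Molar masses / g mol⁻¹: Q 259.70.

n(Q) = 0.278 × 12700/1000 = 3.531 mol
n(G) = 0.9340 mol
n/ν → Q: 1.766, G: 0.9340; G is limiting.
Q consumed = (2/1) × 0.9340 = 1.868 mol
Q remaining = 3.531 − 1.868 = 1.663 mol
mass = 1.663 × 259.70 = 431.9 g

432 g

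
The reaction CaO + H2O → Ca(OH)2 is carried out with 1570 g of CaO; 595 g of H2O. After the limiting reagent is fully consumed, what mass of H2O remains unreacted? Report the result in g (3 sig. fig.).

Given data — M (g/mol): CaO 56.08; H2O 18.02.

90.5 g

n(CaO) = 1570 / 56.08 = 28.00 mol
n(H2O) = 595.0 / 18.02 = 33.02 mol
n/ν → CaO: 28.00, H2O: 33.02; CaO is limiting.
H2O consumed = (1/1) × 28.00 = 28.00 mol
H2O remaining = 33.02 − 28.00 = 5.020 mol
mass = 5.020 × 18.02 = 90.46 g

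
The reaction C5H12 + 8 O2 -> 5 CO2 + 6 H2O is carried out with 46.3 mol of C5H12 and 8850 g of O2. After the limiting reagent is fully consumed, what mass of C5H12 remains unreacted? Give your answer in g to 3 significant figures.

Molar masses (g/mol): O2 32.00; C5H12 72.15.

846 g

n(C5H12) = 46.30 mol
n(O2) = 8850 / 32.00 = 276.6 mol
n/ν for C5H12 = 46.30/1 = 46.30
n/ν for O2 = 276.6/8 = 34.58
Smallest n/ν is O2 → limiting reagent.
C5H12 consumed = (1/8) × 276.6 = 34.58 mol
C5H12 remaining = 46.30 − 34.58 = 11.72 mol
mass = 11.72 × 72.15 = 845.6 g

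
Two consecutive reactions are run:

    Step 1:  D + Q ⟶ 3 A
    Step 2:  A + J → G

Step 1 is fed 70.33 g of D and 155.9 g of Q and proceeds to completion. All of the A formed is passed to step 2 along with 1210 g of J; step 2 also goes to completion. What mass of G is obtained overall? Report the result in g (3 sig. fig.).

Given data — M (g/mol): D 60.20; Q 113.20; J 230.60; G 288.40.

Step 1:
n(D) = 70.33 / 60.20 = 1.168 mol
n(Q) = 155.9 / 113.20 = 1.377 mol
n/ν → D: 1.168, Q: 1.377; D is limiting.
n(A) produced = (3/1) × 1.168 = 3.504 mol
Step 2:
n(A) available = 3.504 mol
n(J) = 1210 / 230.60 = 5.247 mol
n/ν → A: 3.504, J: 5.247; A is limiting.
n(G) = (1/1) × 3.504 = 3.504 mol
mass = 3.504 × 288.40 = 1011 g

1010 g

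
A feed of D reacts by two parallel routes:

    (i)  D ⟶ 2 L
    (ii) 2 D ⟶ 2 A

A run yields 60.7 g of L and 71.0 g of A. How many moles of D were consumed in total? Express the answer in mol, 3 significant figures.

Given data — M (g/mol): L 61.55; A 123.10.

n(L) = 60.7 / 61.55 = 0.9862 mol
n(A) = 71.0 / 123.10 = 0.5768 mol
n(D) via (i) = (1/2)×0.9862 = 0.4931 mol
n(D) via (ii) = (2/2)×0.5768 = 0.5768 mol
total n(D) = 0.4931 + 0.5768 = 1.070 mol

1.07 mol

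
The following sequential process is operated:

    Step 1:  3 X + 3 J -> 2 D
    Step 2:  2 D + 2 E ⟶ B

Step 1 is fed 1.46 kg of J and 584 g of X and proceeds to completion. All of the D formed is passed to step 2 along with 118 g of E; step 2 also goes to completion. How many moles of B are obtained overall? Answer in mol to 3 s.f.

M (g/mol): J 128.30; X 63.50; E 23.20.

Step 1:
n(J) = 1.460×1000 / 128.30 = 11.38 mol
n(X) = 584.0 / 63.50 = 9.197 mol
n/ν for J = 11.38/3 = 3.793
n/ν for X = 9.197/3 = 3.066
Smallest n/ν is X → limiting reagent.
n(D) produced = (2/3) × 9.197 = 6.131 mol
Step 2:
n(D) available = 6.131 mol
n(E) = 118.0 / 23.20 = 5.086 mol
n/ν for D = 6.131/2 = 3.066
n/ν for E = 5.086/2 = 2.543
Smallest n/ν is E → limiting reagent.
n(B) = (1/2) × 5.086 = 2.543 mol

2.54 mol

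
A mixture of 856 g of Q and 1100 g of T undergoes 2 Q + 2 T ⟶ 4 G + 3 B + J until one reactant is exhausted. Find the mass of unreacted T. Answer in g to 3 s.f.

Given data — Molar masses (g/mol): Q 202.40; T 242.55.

74.2 g

n(Q) = 856.0 / 202.40 = 4.229 mol
n(T) = 1100 / 242.55 = 4.535 mol
n/ν for Q = 4.229/2 = 2.115
n/ν for T = 4.535/2 = 2.268
Smallest n/ν is Q → limiting reagent.
T consumed = (2/2) × 4.229 = 4.229 mol
T remaining = 4.535 − 4.229 = 0.3060 mol
mass = 0.3060 × 242.55 = 74.22 g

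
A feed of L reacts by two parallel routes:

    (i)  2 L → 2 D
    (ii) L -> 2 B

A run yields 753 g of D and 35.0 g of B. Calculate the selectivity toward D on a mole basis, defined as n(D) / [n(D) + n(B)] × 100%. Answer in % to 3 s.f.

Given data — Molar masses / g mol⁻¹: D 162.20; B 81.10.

91.5 %

n(D) = 753 / 162.20 = 4.642 mol
n(B) = 35.0 / 81.10 = 0.4316 mol
selectivity = 4.642/(4.642+0.4316) × 100 = 91.49 %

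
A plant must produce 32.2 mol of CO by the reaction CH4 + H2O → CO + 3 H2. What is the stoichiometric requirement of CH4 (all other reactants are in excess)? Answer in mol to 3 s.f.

n(CO) = 32.20 mol
n(CH4) = (1/1) × 32.20 = 32.20 mol

32.2 mol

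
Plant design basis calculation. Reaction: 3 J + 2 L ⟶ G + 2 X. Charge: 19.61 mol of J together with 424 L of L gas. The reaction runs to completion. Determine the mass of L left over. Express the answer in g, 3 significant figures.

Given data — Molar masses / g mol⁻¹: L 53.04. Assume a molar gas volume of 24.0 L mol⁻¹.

n(J) = 19.61 mol
n(L) = 424.0 / 24.0 = 17.67 mol
n/ν for J = 19.61/3 = 6.537
n/ν for L = 17.67/2 = 8.835
Smallest n/ν is J → limiting reagent.
L consumed = (2/3) × 19.61 = 13.07 mol
L remaining = 17.67 − 13.07 = 4.600 mol
mass = 4.600 × 53.04 = 244.0 g

244 g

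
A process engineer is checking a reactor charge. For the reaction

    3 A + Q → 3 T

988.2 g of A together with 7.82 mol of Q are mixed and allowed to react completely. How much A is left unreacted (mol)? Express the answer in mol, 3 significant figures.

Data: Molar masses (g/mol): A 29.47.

10.1 mol

n(A) = 988.2 / 29.47 = 33.53 mol
n(Q) = 7.820 mol
n/ν for A = 33.53/3 = 11.18
n/ν for Q = 7.820/1 = 7.820
Smallest n/ν is Q → limiting reagent.
A consumed = (3/1) × 7.820 = 23.46 mol
A remaining = 33.53 − 23.46 = 10.07 mol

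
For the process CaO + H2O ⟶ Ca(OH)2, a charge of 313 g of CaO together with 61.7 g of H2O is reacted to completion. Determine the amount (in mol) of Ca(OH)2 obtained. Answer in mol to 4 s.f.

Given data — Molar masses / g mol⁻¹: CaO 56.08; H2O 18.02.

n(CaO) = 313.0 / 56.08 = 5.581 mol
n(H2O) = 61.70 / 18.02 = 3.424 mol
n/ν for CaO = 5.581/1 = 5.581
n/ν for H2O = 3.424/1 = 3.424
Smallest n/ν is H2O → limiting reagent.
n(Ca(OH)2) = (1/1) × 3.424 = 3.424 mol

3.424 mol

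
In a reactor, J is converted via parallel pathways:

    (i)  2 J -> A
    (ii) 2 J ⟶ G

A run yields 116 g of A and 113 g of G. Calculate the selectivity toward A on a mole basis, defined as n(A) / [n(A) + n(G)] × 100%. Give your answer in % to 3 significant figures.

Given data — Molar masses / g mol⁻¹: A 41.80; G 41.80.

n(A) = 116 / 41.80 = 2.775 mol
n(G) = 113 / 41.80 = 2.703 mol
selectivity = 2.775/(2.775+2.703) × 100 = 50.66 %

50.7 %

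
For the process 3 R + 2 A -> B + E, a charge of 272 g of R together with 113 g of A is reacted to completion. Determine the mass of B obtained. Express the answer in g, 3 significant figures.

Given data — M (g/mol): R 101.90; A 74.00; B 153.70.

n(R) = 272.0 / 101.90 = 2.669 mol
n(A) = 113.0 / 74.00 = 1.527 mol
n/ν → R: 0.8897, A: 0.7635; A is limiting.
n(B) = (1/2) × 1.527 = 0.7635 mol
mass = 0.7635 × 153.70 = 117.3 g

117 g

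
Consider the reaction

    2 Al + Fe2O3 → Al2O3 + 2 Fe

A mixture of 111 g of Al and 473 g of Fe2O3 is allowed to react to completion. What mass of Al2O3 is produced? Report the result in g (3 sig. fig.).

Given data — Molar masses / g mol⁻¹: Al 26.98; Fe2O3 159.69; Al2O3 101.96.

n(Al) = 111.0 / 26.98 = 4.114 mol
n(Fe2O3) = 473.0 / 159.69 = 2.962 mol
n/ν → Al: 2.057, Fe2O3: 2.962; Al is limiting.
n(Al2O3) = (1/2) × 4.114 = 2.057 mol
mass = 2.057 × 101.96 = 209.7 g

210 g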